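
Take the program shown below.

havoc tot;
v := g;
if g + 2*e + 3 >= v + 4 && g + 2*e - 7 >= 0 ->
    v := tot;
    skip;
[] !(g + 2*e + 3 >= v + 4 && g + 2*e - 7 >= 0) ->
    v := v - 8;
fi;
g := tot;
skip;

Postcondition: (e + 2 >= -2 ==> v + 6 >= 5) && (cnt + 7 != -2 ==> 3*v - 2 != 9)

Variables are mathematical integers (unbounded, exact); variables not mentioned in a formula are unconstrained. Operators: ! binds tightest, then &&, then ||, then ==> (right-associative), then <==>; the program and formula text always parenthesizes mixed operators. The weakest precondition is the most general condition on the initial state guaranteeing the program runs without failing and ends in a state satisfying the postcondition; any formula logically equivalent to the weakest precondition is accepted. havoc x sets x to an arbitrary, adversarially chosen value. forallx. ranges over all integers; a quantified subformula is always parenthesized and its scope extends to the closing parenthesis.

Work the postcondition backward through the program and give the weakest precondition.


Working backward. After the program, the postcondition (e + 2 >= -2 ==> v + 6 >= 5) && (cnt + 7 != -2 ==> 3*v - 2 != 9) must hold; in canonical form it is (e >= -4 ==> v >= -1) && (cnt != -9 ==> 3*v != 11).
Before skip: (e >= -4 ==> v >= -1) && (cnt != -9 ==> 3*v != 11)
Before g := tot: (e >= -4 ==> v >= -1) && (cnt != -9 ==> 3*v != 11)
Then branch requires (e >= -4 ==> tot >= -1) && (cnt != -9 ==> 3*tot != 11); else branch requires (e >= -4 ==> v >= 7) && (cnt != -9 ==> 3*v != 35).
Before the if: ((2*e + g >= v + 1 && 2*e + g >= 7) ==> ((e >= -4 ==> tot >= -1) && (cnt != -9 ==> 3*tot != 11))) && ((!(2*e + g >= v + 1 && 2*e + g >= 7)) ==> ((e >= -4 ==> v >= 7) && (cnt != -9 ==> 3*v != 35)))
Before v := g: ((2*e >= 1 && 2*e + g >= 7) ==> ((e >= -4 ==> tot >= -1) && (cnt != -9 ==> 3*tot != 11))) && ((!(2*e >= 1 && 2*e + g >= 7)) ==> ((e >= -4 ==> g >= 7) && (cnt != -9 ==> 3*g != 35)))
Before havoc tot: forall tot_1. (((2*e >= 1 && 2*e + g >= 7) ==> ((e >= -4 ==> tot_1 >= -1) && (cnt != -9 ==> 3*tot_1 != 11))) && ((!(2*e >= 1 && 2*e + g >= 7)) ==> ((e >= -4 ==> g >= 7) && (cnt != -9 ==> 3*g != 35))))
Answer: WP = forall tot_1. (((2*e >= 1 && 2*e + g >= 7) ==> ((e >= -4 ==> tot_1 >= -1) && (cnt != -9 ==> 3*tot_1 != 11))) && ((!(2*e >= 1 && 2*e + g >= 7)) ==> ((e >= -4 ==> g >= 7) && (cnt != -9 ==> 3*g != 35))))


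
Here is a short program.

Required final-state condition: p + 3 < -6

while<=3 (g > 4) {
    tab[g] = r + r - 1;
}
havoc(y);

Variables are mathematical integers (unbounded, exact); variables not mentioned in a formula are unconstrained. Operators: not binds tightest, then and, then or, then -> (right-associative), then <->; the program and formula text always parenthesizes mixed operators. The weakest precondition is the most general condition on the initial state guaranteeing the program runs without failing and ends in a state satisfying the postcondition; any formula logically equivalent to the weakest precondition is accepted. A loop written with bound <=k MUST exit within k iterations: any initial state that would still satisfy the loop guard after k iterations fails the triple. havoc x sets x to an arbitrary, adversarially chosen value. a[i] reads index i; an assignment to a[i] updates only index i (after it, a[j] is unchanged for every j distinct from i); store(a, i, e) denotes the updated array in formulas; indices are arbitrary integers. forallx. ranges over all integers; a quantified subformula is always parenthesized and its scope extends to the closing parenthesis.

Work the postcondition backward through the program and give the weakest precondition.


Working backward. After the program, the postcondition p + 3 < -6 must hold; in canonical form it is p < -9.
Before havoc y: p < -9
Before the loop (bound <=3), unroll the exhaustion recursion (WP_0 = exit-now case; WP_j = one more guarded iteration, up to j = 3):
  WP_0: (not (g > 4)) and p < -9
  WP_1: (g > 4 -> ((not (g > 4)) and p < -9)) and ((not (g > 4)) -> p < -9)
  WP_2: (g > 4 -> ((g > 4 -> ((not (g > 4)) and p < -9)) and ((not (g > 4)) -> p < -9))) and ((not (g > 4)) -> p < -9)
  WP_3: (g > 4 -> ((g > 4 -> ((g > 4 -> ((not (g > 4)) and p < -9)) and ((not (g > 4)) -> p < -9))) and ((not (g > 4)) -> p < -9))) and ((not (g > 4)) -> p < -9)
So before the loop: (g > 4 -> ((g > 4 -> ((g > 4 -> ((not (g > 4)) and p < -9)) and ((not (g > 4)) -> p < -9))) and ((not (g > 4)) -> p < -9))) and ((not (g > 4)) -> p < -9)
Answer: WP = (g > 4 -> ((g > 4 -> ((g > 4 -> ((not (g > 4)) and p < -9)) and ((not (g > 4)) -> p < -9))) and ((not (g > 4)) -> p < -9))) and ((not (g > 4)) -> p < -9)


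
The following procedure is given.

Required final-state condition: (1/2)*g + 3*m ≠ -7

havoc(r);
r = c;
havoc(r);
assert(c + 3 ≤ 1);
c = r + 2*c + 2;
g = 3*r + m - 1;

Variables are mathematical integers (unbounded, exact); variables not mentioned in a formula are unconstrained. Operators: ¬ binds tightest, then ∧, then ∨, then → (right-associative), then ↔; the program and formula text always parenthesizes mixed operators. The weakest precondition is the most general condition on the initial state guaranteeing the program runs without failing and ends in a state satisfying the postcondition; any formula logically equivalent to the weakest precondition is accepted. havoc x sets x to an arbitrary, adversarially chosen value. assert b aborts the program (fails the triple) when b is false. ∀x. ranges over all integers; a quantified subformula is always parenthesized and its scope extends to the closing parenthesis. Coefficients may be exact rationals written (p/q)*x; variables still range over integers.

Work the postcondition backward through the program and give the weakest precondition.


Working backward. After the program, (1/2)*g + 3*m ≠ -7 must hold.
Before g := 3*r + m - 1: (7/2)*m + (3/2)*r ≠ -13/2
Before c := r + 2*c + 2: (7/2)*m + (3/2)*r ≠ -13/2
Before assert c + 3 ≤ 1: c ≤ -2 ∧ (7/2)*m + (3/2)*r ≠ -13/2
Before havoc r: ∀r_1. (c ≤ -2 ∧ (7/2)*m + (3/2)*r_1 ≠ -13/2)
Before r := c: ∀r_1. (c ≤ -2 ∧ (7/2)*m + (3/2)*r_1 ≠ -13/2)
Before havoc r: ∀r_1. (c ≤ -2 ∧ (7/2)*m + (3/2)*r_1 ≠ -13/2)
Answer: WP = ∀r_1. (c ≤ -2 ∧ (7/2)*m + (3/2)*r_1 ≠ -13/2)


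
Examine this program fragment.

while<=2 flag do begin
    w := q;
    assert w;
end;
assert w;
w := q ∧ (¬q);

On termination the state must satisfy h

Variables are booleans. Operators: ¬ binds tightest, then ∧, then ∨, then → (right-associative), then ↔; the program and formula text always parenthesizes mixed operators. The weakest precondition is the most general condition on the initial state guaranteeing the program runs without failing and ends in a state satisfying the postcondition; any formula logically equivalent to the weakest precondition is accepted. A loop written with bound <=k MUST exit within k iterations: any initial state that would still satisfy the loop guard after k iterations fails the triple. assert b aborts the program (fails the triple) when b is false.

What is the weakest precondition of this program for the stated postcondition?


Working backward. After the program, h must hold.
Before w := q ∧ (¬q): h
Before assert w: w ∧ h
Before the loop (bound <=2), unroll the exhaustion recursion (WP_0 = exit-now case; WP_j = one more guarded iteration, up to j = 2):
  WP_0: (¬flag) ∧ w ∧ h
  WP_1: (flag → (q ∧ (¬flag) ∧ h)) ∧ ((¬flag) → (w ∧ h))
  WP_2: (flag → (q ∧ (flag → (q ∧ (¬flag) ∧ h)) ∧ ((¬flag) → (q ∧ h)))) ∧ ((¬flag) → (w ∧ h))
So before the loop: (flag → (q ∧ (flag → (q ∧ (¬flag) ∧ h)) ∧ ((¬flag) → (q ∧ h)))) ∧ ((¬flag) → (w ∧ h))
Answer: WP = (flag → (q ∧ (flag → (q ∧ (¬flag) ∧ h)) ∧ ((¬flag) → (q ∧ h)))) ∧ ((¬flag) → (w ∧ h))


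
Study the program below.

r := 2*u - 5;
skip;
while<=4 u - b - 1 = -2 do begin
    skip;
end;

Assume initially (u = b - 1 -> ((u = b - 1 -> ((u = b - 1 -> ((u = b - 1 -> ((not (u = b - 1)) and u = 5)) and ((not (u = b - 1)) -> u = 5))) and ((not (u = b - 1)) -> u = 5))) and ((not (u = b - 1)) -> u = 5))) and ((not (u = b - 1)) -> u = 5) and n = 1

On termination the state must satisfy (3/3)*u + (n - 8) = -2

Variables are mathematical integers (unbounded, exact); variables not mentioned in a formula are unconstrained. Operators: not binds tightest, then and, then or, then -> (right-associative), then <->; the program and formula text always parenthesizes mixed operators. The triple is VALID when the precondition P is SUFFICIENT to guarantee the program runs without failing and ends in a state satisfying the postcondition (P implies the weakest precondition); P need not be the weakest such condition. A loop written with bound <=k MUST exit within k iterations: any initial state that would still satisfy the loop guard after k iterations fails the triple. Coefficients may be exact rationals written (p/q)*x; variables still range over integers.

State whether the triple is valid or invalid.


Working backward. After the program, the postcondition (3/3)*u + (n - 8) = -2 must hold; in canonical form it is n + u = 6.
Before the loop (bound <=4), unroll the exhaustion recursion (WP_0 = exit-now case; WP_j = one more guarded iteration, up to j = 4):
  WP_0: (not (u = b - 1)) and n + u = 6
  WP_1: (u = b - 1 -> ((not (u = b - 1)) and n + u = 6)) and ((not (u = b - 1)) -> n + u = 6)
  WP_2: (u = b - 1 -> ((u = b - 1 -> ((not (u = b - 1)) and n + u = 6)) and ((not (u = b - 1)) -> n + u = 6))) and ((not (u = b - 1)) -> n + u = 6)
  WP_3: (u = b - 1 -> ((u = b - 1 -> ((u = b - 1 -> ((not (u = b - 1)) and n + u = 6)) and ((not (u = b - 1)) -> n + u = 6))) and ((not (u = b - 1)) -> n + u = 6))) and ((not (u = b - 1)) -> n + u = 6)
  WP_4: (u = b - 1 -> ((u = b - 1 -> ((u = b - 1 -> ((u = b - 1 -> ((not (u = b - 1)) and n + u = 6)) and ((not (u = b - 1)) -> n + u = 6))) and ((not (u = b - 1)) -> n + u = 6))) and ((not (u = b - 1)) -> n + u = 6))) and ((not (u = b - 1)) -> n + u = 6)
So before the loop: (u = b - 1 -> ((u = b - 1 -> ((u = b - 1 -> ((u = b - 1 -> ((not (u = b - 1)) and n + u = 6)) and ((not (u = b - 1)) -> n + u = 6))) and ((not (u = b - 1)) -> n + u = 6))) and ((not (u = b - 1)) -> n + u = 6))) and ((not (u = b - 1)) -> n + u = 6)
Before skip: (u = b - 1 -> ((u = b - 1 -> ((u = b - 1 -> ((u = b - 1 -> ((not (u = b - 1)) and n + u = 6)) and ((not (u = b - 1)) -> n + u = 6))) and ((not (u = b - 1)) -> n + u = 6))) and ((not (u = b - 1)) -> n + u = 6))) and ((not (u = b - 1)) -> n + u = 6)
Before r := 2*u - 5: (u = b - 1 -> ((u = b - 1 -> ((u = b - 1 -> ((u = b - 1 -> ((not (u = b - 1)) and n + u = 6)) and ((not (u = b - 1)) -> n + u = 6))) and ((not (u = b - 1)) -> n + u = 6))) and ((not (u = b - 1)) -> n + u = 6))) and ((not (u = b - 1)) -> n + u = 6)
The weakest precondition is (u = b - 1 -> ((u = b - 1 -> ((u = b - 1 -> ((u = b - 1 -> ((not (u = b - 1)) and n + u = 6)) and ((not (u = b - 1)) -> n + u = 6))) and ((not (u = b - 1)) -> n + u = 6))) and ((not (u = b - 1)) -> n + u = 6))) and ((not (u = b - 1)) -> n + u = 6).
Check whether (u = b - 1 -> ((u = b - 1 -> ((u = b - 1 -> ((u = b - 1 -> ((not (u = b - 1)) and u = 5)) and ((not (u = b - 1)) -> u = 5))) and ((not (u = b - 1)) -> u = 5))) and ((not (u = b - 1)) -> u = 5))) and ((not (u = b - 1)) -> u = 5) and n = 1 implies it.
Every state satisfying the precondition satisfies the weakest precondition: the implication holds.
Answer: valid


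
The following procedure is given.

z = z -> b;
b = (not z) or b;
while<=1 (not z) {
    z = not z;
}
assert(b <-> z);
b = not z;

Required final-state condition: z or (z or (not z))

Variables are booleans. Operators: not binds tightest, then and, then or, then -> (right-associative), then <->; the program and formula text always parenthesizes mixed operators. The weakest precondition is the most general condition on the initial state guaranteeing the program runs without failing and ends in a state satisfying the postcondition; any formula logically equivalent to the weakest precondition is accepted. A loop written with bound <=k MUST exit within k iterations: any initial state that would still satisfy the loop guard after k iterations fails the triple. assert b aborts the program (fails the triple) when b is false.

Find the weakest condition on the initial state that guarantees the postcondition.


Working backward. After the program, the postcondition z or (z or (not z)) must hold; in canonical form it is true.
Before b := not z: true
Before assert b <-> z: b <-> z
Before the loop (bound <=1), unroll the exhaustion recursion (WP_0 = exit-now case; WP_j = one more guarded iteration, up to j = 1):
  WP_0: z and (b <-> z)
  WP_1: ((not z) -> ((not z) and (b <-> (not z)))) and (z -> (b <-> z))
So before the loop: ((not z) -> ((not z) and (b <-> (not z)))) and (z -> (b <-> z))
Before b := (not z) or b: ((not z) -> ((not z) and (((not z) or b) <-> (not z)))) and (z -> (((not z) or b) <-> z))
Before z := z -> b: ((not (z -> b)) -> ((not (z -> b)) and (((not (z -> b)) or b) <-> (not (z -> b))))) and ((z -> b) -> (((not (z -> b)) or b) <-> (z -> b)))
Answer: WP = ((not (z -> b)) -> ((not (z -> b)) and (((not (z -> b)) or b) <-> (not (z -> b))))) and ((z -> b) -> (((not (z -> b)) or b) <-> (z -> b)))


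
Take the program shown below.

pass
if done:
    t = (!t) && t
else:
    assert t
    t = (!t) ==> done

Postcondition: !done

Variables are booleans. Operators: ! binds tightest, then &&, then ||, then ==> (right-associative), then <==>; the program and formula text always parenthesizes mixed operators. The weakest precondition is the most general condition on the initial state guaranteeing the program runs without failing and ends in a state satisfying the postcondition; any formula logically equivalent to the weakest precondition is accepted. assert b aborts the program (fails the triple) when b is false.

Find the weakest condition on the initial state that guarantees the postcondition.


Working backward. After the program, !done must hold.
Then branch requires !done; else branch requires t && (!done).
Before the if: (done ==> (!done)) && ((!done) ==> (t && (!done)))
Before skip: (done ==> (!done)) && ((!done) ==> (t && (!done)))
Answer: WP = (done ==> (!done)) && ((!done) ==> (t && (!done)))


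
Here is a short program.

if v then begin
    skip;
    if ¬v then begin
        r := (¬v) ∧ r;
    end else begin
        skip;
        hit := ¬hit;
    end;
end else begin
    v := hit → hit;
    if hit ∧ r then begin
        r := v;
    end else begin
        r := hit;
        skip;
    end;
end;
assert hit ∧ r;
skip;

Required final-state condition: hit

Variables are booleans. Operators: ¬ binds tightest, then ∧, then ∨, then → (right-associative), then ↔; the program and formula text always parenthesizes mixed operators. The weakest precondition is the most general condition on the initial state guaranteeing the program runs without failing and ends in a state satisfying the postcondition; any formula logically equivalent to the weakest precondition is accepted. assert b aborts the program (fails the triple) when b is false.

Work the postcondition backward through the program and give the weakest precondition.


Working backward. After the program, hit must hold.
Before skip: hit
Before assert hit ∧ r: hit ∧ r
Then branch requires ((¬v) → (hit ∧ (¬v) ∧ r)) ∧ (v → ((¬hit) ∧ r)); else branch requires ((hit ∧ r) → hit) ∧ ((¬(hit ∧ r)) → hit).
Before the if: (v → (((¬v) → (hit ∧ (¬v) ∧ r)) ∧ (v → ((¬hit) ∧ r)))) ∧ ((¬v) → (((hit ∧ r) → hit) ∧ ((¬(hit ∧ r)) → hit)))
Answer: WP = (v → (((¬v) → (hit ∧ (¬v) ∧ r)) ∧ (v → ((¬hit) ∧ r)))) ∧ ((¬v) → (((hit ∧ r) → hit) ∧ ((¬(hit ∧ r)) → hit)))


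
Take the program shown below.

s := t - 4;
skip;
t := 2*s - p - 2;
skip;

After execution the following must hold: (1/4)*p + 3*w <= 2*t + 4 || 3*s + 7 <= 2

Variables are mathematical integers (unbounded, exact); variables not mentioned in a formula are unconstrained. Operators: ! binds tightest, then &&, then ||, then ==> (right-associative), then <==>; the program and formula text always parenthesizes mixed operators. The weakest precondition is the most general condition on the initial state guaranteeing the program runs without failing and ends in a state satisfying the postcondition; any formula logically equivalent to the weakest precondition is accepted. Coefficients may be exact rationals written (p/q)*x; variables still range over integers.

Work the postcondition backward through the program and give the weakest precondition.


Working backward. After the program, the postcondition (1/4)*p + 3*w <= 2*t + 4 || 3*s + 7 <= 2 must hold; in canonical form it is (1/4)*p + 3*w <= 2*t + 4 || 3*s <= -5.
Before skip: (1/4)*p + 3*w <= 2*t + 4 || 3*s <= -5
Before t := 2*s - p - 2: (9/4)*p + 3*w <= 4*s || 3*s <= -5
Before skip: (9/4)*p + 3*w <= 4*s || 3*s <= -5
Before s := t - 4: (9/4)*p + 3*w <= 4*t - 16 || 3*t <= 7
Answer: WP = (9/4)*p + 3*w <= 4*t - 16 || 3*t <= 7


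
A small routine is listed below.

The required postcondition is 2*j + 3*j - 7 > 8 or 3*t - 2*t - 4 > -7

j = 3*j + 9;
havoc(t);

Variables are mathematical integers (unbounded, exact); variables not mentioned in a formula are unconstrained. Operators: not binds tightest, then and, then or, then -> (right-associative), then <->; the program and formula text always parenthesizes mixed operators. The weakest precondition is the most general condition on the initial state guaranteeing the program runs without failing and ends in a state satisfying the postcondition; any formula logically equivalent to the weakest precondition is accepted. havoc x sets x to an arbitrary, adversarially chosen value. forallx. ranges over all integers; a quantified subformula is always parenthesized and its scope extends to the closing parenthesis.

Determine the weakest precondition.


Working backward. After the program, the postcondition 2*j + 3*j - 7 > 8 or 3*t - 2*t - 4 > -7 must hold; in canonical form it is 5*j > 15 or t > -3.
Before havoc t: forall t_1. (5*j > 15 or t_1 > -3)
Before j := 3*j + 9: forall t_1. (15*j > -30 or t_1 > -3)
Answer: WP = forall t_1. (15*j > -30 or t_1 > -3)


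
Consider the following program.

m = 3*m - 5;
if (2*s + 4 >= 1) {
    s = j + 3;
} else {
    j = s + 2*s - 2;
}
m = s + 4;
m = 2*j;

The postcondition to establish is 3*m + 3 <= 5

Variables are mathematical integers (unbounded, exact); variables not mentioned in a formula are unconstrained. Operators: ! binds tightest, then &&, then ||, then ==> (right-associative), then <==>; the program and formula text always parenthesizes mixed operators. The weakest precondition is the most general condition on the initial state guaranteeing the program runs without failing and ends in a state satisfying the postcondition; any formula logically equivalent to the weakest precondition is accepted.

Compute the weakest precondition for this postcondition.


Working backward. After the program, the postcondition 3*m + 3 <= 5 must hold; in canonical form it is 3*m <= 2.
Before m := 2*j: 6*j <= 2
Before m := s + 4: 6*j <= 2
Then branch requires 6*j <= 2; else branch requires 18*s <= 14.
Before the if: (2*s >= -3 ==> 6*j <= 2) && ((!(2*s >= -3)) ==> 18*s <= 14)
Before m := 3*m - 5: (2*s >= -3 ==> 6*j <= 2) && ((!(2*s >= -3)) ==> 18*s <= 14)
Answer: WP = (2*s >= -3 ==> 6*j <= 2) && ((!(2*s >= -3)) ==> 18*s <= 14)


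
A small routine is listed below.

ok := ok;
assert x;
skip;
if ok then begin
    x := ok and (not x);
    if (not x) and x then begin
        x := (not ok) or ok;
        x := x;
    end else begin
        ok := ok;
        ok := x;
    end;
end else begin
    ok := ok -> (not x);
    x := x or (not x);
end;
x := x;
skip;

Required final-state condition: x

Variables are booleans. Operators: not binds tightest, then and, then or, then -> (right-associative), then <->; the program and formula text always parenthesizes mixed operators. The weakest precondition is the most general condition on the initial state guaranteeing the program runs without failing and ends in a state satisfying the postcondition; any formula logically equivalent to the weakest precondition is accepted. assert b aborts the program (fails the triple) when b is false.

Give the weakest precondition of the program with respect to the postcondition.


Working backward. After the program, x must hold.
Before skip: x
Before x := x: x
Then branch requires (not ((not (ok and (not x))) and ok and (not x))) -> (ok and (not x)); else branch requires true.
Before the if: ok -> ((not ((not (ok and (not x))) and ok and (not x))) -> (ok and (not x)))
Before skip: ok -> ((not ((not (ok and (not x))) and ok and (not x))) -> (ok and (not x)))
Before assert x: x and (ok -> ((not ((not (ok and (not x))) and ok and (not x))) -> (ok and (not x))))
Before ok := ok: x and (ok -> ((not ((not (ok and (not x))) and ok and (not x))) -> (ok and (not x))))
Answer: WP = x and (ok -> ((not ((not (ok and (not x))) and ok and (not x))) -> (ok and (not x))))


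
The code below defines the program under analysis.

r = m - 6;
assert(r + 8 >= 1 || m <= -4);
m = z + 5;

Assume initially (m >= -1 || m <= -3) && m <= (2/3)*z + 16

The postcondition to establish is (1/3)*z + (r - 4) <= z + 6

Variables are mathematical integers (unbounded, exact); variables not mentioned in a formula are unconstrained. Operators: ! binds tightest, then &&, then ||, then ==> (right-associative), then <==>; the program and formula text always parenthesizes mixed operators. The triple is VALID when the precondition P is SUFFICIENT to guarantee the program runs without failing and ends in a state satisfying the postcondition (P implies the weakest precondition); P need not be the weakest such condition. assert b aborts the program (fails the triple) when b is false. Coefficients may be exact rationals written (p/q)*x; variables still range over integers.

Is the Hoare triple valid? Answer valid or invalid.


Working backward. After the program, the postcondition (1/3)*z + (r - 4) <= z + 6 must hold; in canonical form it is r <= (2/3)*z + 10.
Before m := z + 5: r <= (2/3)*z + 10
Before assert r + 8 >= 1 || m <= -4: (r >= -7 || m <= -4) && r <= (2/3)*z + 10
Before r := m - 6: (m >= -1 || m <= -4) && m <= (2/3)*z + 16
The weakest precondition is (m >= -1 || m <= -4) && m <= (2/3)*z + 16.
Check whether (m >= -1 || m <= -3) && m <= (2/3)*z + 16 implies it.
Countermodel: at the initial state m = -3, z = -28, the precondition holds but the weakest precondition fails.
Answer: invalid


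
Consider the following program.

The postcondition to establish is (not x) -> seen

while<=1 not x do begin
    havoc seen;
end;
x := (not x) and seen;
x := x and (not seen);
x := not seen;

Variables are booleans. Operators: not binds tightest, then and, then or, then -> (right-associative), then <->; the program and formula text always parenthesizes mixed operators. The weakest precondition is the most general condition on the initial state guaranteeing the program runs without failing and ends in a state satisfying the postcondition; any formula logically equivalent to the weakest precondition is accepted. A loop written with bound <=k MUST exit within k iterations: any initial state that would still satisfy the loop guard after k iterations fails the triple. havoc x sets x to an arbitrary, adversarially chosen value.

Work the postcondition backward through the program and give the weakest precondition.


Working backward. After the program, (not x) -> seen must hold.
Before x := not seen: true
Before x := x and (not seen): true
Before x := (not x) and seen: true
Before the loop (bound <=1), unroll the exhaustion recursion (WP_0 = exit-now case; WP_j = one more guarded iteration, up to j = 1):
  WP_0: x
  WP_1: (not x) -> x
So before the loop: (not x) -> x
Answer: WP = (not x) -> x


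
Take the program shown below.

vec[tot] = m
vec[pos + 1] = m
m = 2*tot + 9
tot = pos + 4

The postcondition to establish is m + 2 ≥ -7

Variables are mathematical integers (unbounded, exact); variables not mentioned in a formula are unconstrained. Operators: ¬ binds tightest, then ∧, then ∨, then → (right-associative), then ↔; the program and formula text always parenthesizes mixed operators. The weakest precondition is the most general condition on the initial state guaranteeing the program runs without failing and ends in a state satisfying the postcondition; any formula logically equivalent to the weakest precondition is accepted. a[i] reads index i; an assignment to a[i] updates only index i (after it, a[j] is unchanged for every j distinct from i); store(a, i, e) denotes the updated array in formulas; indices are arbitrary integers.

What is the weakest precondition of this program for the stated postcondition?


Working backward. After the program, the postcondition m + 2 ≥ -7 must hold; in canonical form it is m ≥ -9.
Before tot := pos + 4: m ≥ -9
Before m := 2*tot + 9: 2*tot ≥ -18
Before vec[pos + 1] := m: 2*tot ≥ -18
Before vec[tot] := m: 2*tot ≥ -18
Answer: WP = 2*tot ≥ -18


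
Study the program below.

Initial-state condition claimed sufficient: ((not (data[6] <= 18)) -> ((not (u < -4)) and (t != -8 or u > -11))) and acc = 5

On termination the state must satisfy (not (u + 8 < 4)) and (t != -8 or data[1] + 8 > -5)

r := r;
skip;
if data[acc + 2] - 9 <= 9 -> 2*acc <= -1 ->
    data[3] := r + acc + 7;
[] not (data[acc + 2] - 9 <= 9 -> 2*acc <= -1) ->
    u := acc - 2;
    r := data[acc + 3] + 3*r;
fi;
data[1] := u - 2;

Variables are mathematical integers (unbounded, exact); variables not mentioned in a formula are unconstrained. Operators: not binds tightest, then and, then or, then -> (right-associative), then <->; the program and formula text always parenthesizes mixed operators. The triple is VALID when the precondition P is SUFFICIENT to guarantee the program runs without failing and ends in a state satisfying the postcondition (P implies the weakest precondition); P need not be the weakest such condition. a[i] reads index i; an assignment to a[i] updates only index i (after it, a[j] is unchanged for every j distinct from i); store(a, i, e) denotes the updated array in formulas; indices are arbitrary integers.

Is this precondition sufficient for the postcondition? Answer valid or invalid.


Working backward. After the program, the postcondition (not (u + 8 < 4)) and (t != -8 or data[1] + 8 > -5) must hold; in canonical form it is (not (u < -4)) and (t != -8 or data[1] > -13).
Before data[1] := u - 2: (not (u < -4)) and (t != -8 or u > -11)
Then branch requires (not (u < -4)) and (t != -8 or u > -11); else branch requires (not (acc < -2)) and (t != -8 or acc > -9).
Before the if: ((data[acc + 2] <= 18 -> 2*acc <= -1) -> ((not (u < -4)) and (t != -8 or u > -11))) and ((not (data[acc + 2] <= 18 -> 2*acc <= -1)) -> ((not (acc < -2)) and (t != -8 or acc > -9)))
Before skip: ((data[acc + 2] <= 18 -> 2*acc <= -1) -> ((not (u < -4)) and (t != -8 or u > -11))) and ((not (data[acc + 2] <= 18 -> 2*acc <= -1)) -> ((not (acc < -2)) and (t != -8 or acc > -9)))
Before r := r: ((data[acc + 2] <= 18 -> 2*acc <= -1) -> ((not (u < -4)) and (t != -8 or u > -11))) and ((not (data[acc + 2] <= 18 -> 2*acc <= -1)) -> ((not (acc < -2)) and (t != -8 or acc > -9)))
The weakest precondition is ((data[acc + 2] <= 18 -> 2*acc <= -1) -> ((not (u < -4)) and (t != -8 or u > -11))) and ((not (data[acc + 2] <= 18 -> 2*acc <= -1)) -> ((not (acc < -2)) and (t != -8 or acc > -9))).
Check whether ((not (data[6] <= 18)) -> ((not (u < -4)) and (t != -8 or u > -11))) and acc = 5 implies it.
Countermodel: at the initial state acc = 5, data = {[6] = 0, [7] = 19, elsewhere 19}, t = -8, u = -5, the precondition holds but the weakest precondition fails.
Answer: invalid


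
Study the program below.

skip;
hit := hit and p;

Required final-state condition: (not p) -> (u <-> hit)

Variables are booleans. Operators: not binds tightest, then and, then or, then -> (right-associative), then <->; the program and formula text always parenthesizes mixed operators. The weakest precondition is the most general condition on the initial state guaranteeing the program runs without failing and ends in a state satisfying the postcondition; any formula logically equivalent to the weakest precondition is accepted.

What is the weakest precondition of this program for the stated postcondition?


Working backward. After the program, (not p) -> (u <-> hit) must hold.
Before hit := hit and p: (not p) -> (u <-> (hit and p))
Before skip: (not p) -> (u <-> (hit and p))
Answer: WP = (not p) -> (u <-> (hit and p))


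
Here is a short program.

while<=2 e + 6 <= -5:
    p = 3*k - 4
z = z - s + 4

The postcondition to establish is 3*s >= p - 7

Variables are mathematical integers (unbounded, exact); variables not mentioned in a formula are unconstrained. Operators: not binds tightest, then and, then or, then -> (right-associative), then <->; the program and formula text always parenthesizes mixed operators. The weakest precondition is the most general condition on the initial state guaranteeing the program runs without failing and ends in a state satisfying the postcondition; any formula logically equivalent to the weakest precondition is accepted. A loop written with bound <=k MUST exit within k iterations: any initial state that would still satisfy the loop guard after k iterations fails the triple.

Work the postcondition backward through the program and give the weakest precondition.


Working backward. After the program, 3*s >= p - 7 must hold.
Before z := z - s + 4: 3*s >= p - 7
Before the loop (bound <=2), unroll the exhaustion recursion (WP_0 = exit-now case; WP_j = one more guarded iteration, up to j = 2):
  WP_0: (not (e <= -11)) and 3*s >= p - 7
  WP_1: (e <= -11 -> ((not (e <= -11)) and 3*s >= 3*k - 11)) and ((not (e <= -11)) -> 3*s >= p - 7)
  WP_2: (e <= -11 -> ((e <= -11 -> ((not (e <= -11)) and 3*s >= 3*k - 11)) and ((not (e <= -11)) -> 3*s >= 3*k - 11))) and ((not (e <= -11)) -> 3*s >= p - 7)
So before the loop: (e <= -11 -> ((e <= -11 -> ((not (e <= -11)) and 3*s >= 3*k - 11)) and ((not (e <= -11)) -> 3*s >= 3*k - 11))) and ((not (e <= -11)) -> 3*s >= p - 7)
Answer: WP = (e <= -11 -> ((e <= -11 -> ((not (e <= -11)) and 3*s >= 3*k - 11)) and ((not (e <= -11)) -> 3*s >= 3*k - 11))) and ((not (e <= -11)) -> 3*s >= p - 7)


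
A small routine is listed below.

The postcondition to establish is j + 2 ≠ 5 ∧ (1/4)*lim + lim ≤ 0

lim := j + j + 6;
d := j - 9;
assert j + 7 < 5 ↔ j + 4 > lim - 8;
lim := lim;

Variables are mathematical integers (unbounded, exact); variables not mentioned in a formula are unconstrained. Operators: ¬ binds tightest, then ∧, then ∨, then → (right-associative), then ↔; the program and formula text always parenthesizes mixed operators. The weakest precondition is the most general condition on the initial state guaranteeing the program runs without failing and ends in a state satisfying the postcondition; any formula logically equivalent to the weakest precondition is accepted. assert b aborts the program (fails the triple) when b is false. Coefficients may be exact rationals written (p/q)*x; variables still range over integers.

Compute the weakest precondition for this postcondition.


Working backward. After the program, the postcondition j + 2 ≠ 5 ∧ (1/4)*lim + lim ≤ 0 must hold; in canonical form it is j ≠ 3 ∧ (5/4)*lim ≤ 0.
Before lim := lim: j ≠ 3 ∧ (5/4)*lim ≤ 0
Before assert j + 7 < 5 ↔ j + 4 > lim - 8: (j < -2 ↔ j > lim - 12) ∧ j ≠ 3 ∧ (5/4)*lim ≤ 0
Before d := j - 9: (j < -2 ↔ j > lim - 12) ∧ j ≠ 3 ∧ (5/4)*lim ≤ 0
Before lim := j + j + 6: (j < -2 ↔ j < 6) ∧ j ≠ 3 ∧ (5/2)*j ≤ -15/2
Answer: WP = (j < -2 ↔ j < 6) ∧ j ≠ 3 ∧ (5/2)*j ≤ -15/2


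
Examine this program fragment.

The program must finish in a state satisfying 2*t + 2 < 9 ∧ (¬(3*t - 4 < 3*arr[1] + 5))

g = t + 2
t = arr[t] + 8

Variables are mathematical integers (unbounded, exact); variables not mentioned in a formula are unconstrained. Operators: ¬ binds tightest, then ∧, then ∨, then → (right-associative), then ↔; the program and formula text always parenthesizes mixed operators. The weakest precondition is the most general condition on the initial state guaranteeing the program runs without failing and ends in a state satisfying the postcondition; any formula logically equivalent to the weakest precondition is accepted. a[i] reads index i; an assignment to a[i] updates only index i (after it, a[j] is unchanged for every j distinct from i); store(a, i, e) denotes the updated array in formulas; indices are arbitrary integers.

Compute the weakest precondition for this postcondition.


Working backward. After the program, the postcondition 2*t + 2 < 9 ∧ (¬(3*t - 4 < 3*arr[1] + 5)) must hold; in canonical form it is 2*t < 7 ∧ (¬(3*t < 3*arr[1] + 9)).
Before t := arr[t] + 8: 2*arr[t] < -9 ∧ (¬(3*arr[t] < 3*arr[1] - 15))
Before g := t + 2: 2*arr[t] < -9 ∧ (¬(3*arr[t] < 3*arr[1] - 15))
Answer: WP = 2*arr[t] < -9 ∧ (¬(3*arr[t] < 3*arr[1] - 15))


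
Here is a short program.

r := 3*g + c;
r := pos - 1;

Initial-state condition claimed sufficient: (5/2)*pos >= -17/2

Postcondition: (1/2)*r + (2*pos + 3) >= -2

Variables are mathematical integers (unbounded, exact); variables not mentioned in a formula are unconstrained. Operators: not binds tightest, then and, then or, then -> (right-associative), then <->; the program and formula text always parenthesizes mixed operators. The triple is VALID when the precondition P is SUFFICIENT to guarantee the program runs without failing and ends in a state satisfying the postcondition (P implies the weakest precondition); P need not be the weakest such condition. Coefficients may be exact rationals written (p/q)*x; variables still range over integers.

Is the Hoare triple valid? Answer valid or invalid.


Working backward. After the program, the postcondition (1/2)*r + (2*pos + 3) >= -2 must hold; in canonical form it is 2*pos + (1/2)*r >= -5.
Before r := pos - 1: (5/2)*pos >= -9/2
Before r := 3*g + c: (5/2)*pos >= -9/2
The weakest precondition is (5/2)*pos >= -9/2.
Check whether (5/2)*pos >= -17/2 implies it.
Countermodel: at the initial state pos = -3, the precondition holds but the weakest precondition fails.
Answer: invalid


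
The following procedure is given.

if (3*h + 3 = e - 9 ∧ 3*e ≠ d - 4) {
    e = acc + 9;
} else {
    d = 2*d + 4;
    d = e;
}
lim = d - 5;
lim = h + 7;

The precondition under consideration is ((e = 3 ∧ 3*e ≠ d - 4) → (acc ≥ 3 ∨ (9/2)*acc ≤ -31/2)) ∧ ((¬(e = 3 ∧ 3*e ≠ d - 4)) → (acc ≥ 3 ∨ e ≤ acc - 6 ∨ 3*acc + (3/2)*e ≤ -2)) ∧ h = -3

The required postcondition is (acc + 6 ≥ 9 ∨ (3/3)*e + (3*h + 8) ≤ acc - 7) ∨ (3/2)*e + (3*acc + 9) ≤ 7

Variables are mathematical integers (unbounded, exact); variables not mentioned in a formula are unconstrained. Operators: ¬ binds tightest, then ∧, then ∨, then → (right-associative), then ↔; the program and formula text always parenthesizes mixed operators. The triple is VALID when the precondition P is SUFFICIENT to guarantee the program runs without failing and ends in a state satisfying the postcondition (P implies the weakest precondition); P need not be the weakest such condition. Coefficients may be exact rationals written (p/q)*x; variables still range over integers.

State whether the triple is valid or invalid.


Working backward. After the program, the postcondition (acc + 6 ≥ 9 ∨ (3/3)*e + (3*h + 8) ≤ acc - 7) ∨ (3/2)*e + (3*acc + 9) ≤ 7 must hold; in canonical form it is acc ≥ 3 ∨ e + 3*h ≤ acc - 15 ∨ 3*acc + (3/2)*e ≤ -2.
Before lim := h + 7: acc ≥ 3 ∨ e + 3*h ≤ acc - 15 ∨ 3*acc + (3/2)*e ≤ -2
Before lim := d - 5: acc ≥ 3 ∨ e + 3*h ≤ acc - 15 ∨ 3*acc + (3/2)*e ≤ -2
Then branch requires acc ≥ 3 ∨ 3*h ≤ -24 ∨ (9/2)*acc ≤ -31/2; else branch requires acc ≥ 3 ∨ e + 3*h ≤ acc - 15 ∨ 3*acc + (3/2)*e ≤ -2.
Before the if: ((3*h = e - 12 ∧ 3*e ≠ d - 4) → (acc ≥ 3 ∨ 3*h ≤ -24 ∨ (9/2)*acc ≤ -31/2)) ∧ ((¬(3*h = e - 12 ∧ 3*e ≠ d - 4)) → (acc ≥ 3 ∨ e + 3*h ≤ acc - 15 ∨ 3*acc + (3/2)*e ≤ -2))
The weakest precondition is ((3*h = e - 12 ∧ 3*e ≠ d - 4) → (acc ≥ 3 ∨ 3*h ≤ -24 ∨ (9/2)*acc ≤ -31/2)) ∧ ((¬(3*h = e - 12 ∧ 3*e ≠ d - 4)) → (acc ≥ 3 ∨ e + 3*h ≤ acc - 15 ∨ 3*acc + (3/2)*e ≤ -2)).
Check whether ((e = 3 ∧ 3*e ≠ d - 4) → (acc ≥ 3 ∨ (9/2)*acc ≤ -31/2)) ∧ ((¬(e = 3 ∧ 3*e ≠ d - 4)) → (acc ≥ 3 ∨ e ≤ acc - 6 ∨ 3*acc + (3/2)*e ≤ -2)) ∧ h = -3 implies it.
Every state satisfying the precondition satisfies the weakest precondition: the implication holds.
Answer: valid


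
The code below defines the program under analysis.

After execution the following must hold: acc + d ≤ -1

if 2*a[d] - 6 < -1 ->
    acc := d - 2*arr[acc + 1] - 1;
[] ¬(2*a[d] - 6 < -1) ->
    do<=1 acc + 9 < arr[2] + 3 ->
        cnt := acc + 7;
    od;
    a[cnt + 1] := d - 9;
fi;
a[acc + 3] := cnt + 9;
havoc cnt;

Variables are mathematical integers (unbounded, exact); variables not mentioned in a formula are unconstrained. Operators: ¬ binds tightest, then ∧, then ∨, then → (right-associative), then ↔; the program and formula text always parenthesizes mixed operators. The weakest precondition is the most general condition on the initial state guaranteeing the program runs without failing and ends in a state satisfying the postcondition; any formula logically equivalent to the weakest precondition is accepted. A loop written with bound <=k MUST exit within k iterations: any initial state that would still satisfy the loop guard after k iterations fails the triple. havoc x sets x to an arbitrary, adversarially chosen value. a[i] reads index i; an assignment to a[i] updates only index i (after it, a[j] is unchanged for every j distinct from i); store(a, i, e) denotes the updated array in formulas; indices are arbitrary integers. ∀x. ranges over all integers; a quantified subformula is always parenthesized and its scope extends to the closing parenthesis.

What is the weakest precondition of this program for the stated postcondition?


Working backward. After the program, acc + d ≤ -1 must hold.
Before havoc cnt: acc + d ≤ -1
Before a[acc + 3] := cnt + 9: acc + d ≤ -1
Then branch requires 2*d ≤ 2*arr[acc + 1]; else branch requires (acc < arr[2] - 6 → ((¬(acc < arr[2] - 6)) ∧ acc + d ≤ -1)) ∧ ((¬(acc < arr[2] - 6)) → acc + d ≤ -1).
Before the if: (2*a[d] < 5 → 2*d ≤ 2*arr[acc + 1]) ∧ ((¬(2*a[d] < 5)) → ((acc < arr[2] - 6 → ((¬(acc < arr[2] - 6)) ∧ acc + d ≤ -1)) ∧ ((¬(acc < arr[2] - 6)) → acc + d ≤ -1)))
Answer: WP = (2*a[d] < 5 → 2*d ≤ 2*arr[acc + 1]) ∧ ((¬(2*a[d] < 5)) → ((acc < arr[2] - 6 → ((¬(acc < arr[2] - 6)) ∧ acc + d ≤ -1)) ∧ ((¬(acc < arr[2] - 6)) → acc + d ≤ -1)))


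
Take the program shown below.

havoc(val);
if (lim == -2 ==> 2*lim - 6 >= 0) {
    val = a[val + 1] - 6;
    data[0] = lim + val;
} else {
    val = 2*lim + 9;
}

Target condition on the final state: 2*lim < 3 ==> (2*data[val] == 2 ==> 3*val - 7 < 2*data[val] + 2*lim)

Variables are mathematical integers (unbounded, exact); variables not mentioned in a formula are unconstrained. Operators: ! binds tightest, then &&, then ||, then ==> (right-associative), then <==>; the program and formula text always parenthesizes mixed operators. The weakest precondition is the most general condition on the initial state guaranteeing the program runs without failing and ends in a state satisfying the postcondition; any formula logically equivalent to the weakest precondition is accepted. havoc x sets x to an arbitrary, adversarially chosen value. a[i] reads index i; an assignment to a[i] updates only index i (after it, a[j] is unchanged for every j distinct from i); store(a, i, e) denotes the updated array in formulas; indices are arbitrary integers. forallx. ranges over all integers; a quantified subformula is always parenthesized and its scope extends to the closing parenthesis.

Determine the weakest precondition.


Working backward. After the program, the postcondition 2*lim < 3 ==> (2*data[val] == 2 ==> 3*val - 7 < 2*data[val] + 2*lim) must hold; in canonical form it is 2*lim < 3 ==> (2*data[val] == 2 ==> 3*val < 2*data[val] + 2*lim + 7).
Then branch requires 2*lim < 3 ==> (2*store(data, 0, a[val + 1] + lim - 6)[a[val + 1] - 6] == 2 ==> 3*a[val + 1] < 2*store(data, 0, a[val + 1] + lim - 6)[a[val + 1] - 6] + 2*lim + 25); else branch requires 2*lim < 3 ==> (2*data[2*lim + 9] == 2 ==> 4*lim < 2*data[2*lim + 9] - 20).
Before the if: ((lim == -2 ==> 2*lim >= 6) ==> (2*lim < 3 ==> (2*store(data, 0, a[val + 1] + lim - 6)[a[val + 1] - 6] == 2 ==> 3*a[val + 1] < 2*store(data, 0, a[val + 1] + lim - 6)[a[val + 1] - 6] + 2*lim + 25))) && ((!(lim == -2 ==> 2*lim >= 6)) ==> (2*lim < 3 ==> (2*data[2*lim + 9] == 2 ==> 4*lim < 2*data[2*lim + 9] - 20)))
Before havoc val: forall val_1. (((lim == -2 ==> 2*lim >= 6) ==> (2*lim < 3 ==> (2*store(data, 0, a[val_1 + 1] + lim - 6)[a[val_1 + 1] - 6] == 2 ==> 3*a[val_1 + 1] < 2*store(data, 0, a[val_1 + 1] + lim - 6)[a[val_1 + 1] - 6] + 2*lim + 25))) && ((!(lim == -2 ==> 2*lim >= 6)) ==> (2*lim < 3 ==> (2*data[2*lim + 9] == 2 ==> 4*lim < 2*data[2*lim + 9] - 20))))
Answer: WP = forall val_1. (((lim == -2 ==> 2*lim >= 6) ==> (2*lim < 3 ==> (2*store(data, 0, a[val_1 + 1] + lim - 6)[a[val_1 + 1] - 6] == 2 ==> 3*a[val_1 + 1] < 2*store(data, 0, a[val_1 + 1] + lim - 6)[a[val_1 + 1] - 6] + 2*lim + 25))) && ((!(lim == -2 ==> 2*lim >= 6)) ==> (2*lim < 3 ==> (2*data[2*lim + 9] == 2 ==> 4*lim < 2*data[2*lim + 9] - 20))))
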